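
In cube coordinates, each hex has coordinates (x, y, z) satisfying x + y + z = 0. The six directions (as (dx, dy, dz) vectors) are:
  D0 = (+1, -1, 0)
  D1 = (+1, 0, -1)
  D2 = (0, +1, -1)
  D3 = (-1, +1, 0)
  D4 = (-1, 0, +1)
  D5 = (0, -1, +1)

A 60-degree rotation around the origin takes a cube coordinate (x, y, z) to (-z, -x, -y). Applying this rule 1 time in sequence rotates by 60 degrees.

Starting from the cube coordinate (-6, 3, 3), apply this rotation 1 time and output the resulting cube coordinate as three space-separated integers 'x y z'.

Answer: -3 6 -3

Derivation:
Start: (-6, 3, 3)
Step 1: (-6, 3, 3) -> (-(3), -(-6), -(3)) = (-3, 6, -3)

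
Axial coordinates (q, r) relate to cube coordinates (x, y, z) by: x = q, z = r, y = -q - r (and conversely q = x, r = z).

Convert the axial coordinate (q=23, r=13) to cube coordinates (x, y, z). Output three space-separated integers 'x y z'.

Answer: 23 -36 13

Derivation:
x = q = 23
z = r = 13
y = -x - z = -(23) - (13) = -36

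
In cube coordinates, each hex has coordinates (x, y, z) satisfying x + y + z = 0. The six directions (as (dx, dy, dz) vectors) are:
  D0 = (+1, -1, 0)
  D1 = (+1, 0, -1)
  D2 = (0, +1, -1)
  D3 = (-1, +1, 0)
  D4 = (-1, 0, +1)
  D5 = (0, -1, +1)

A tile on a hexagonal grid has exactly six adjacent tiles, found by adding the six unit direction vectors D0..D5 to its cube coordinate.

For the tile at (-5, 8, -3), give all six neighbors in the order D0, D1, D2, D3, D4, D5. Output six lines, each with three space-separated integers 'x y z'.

Answer: -4 7 -3
-4 8 -4
-5 9 -4
-6 9 -3
-6 8 -2
-5 7 -2

Derivation:
Center: (-5, 8, -3). Add each direction:
  D0: (-5, 8, -3) + (1, -1, 0) = (-4, 7, -3)
  D1: (-5, 8, -3) + (1, 0, -1) = (-4, 8, -4)
  D2: (-5, 8, -3) + (0, 1, -1) = (-5, 9, -4)
  D3: (-5, 8, -3) + (-1, 1, 0) = (-6, 9, -3)
  D4: (-5, 8, -3) + (-1, 0, 1) = (-6, 8, -2)
  D5: (-5, 8, -3) + (0, -1, 1) = (-5, 7, -2)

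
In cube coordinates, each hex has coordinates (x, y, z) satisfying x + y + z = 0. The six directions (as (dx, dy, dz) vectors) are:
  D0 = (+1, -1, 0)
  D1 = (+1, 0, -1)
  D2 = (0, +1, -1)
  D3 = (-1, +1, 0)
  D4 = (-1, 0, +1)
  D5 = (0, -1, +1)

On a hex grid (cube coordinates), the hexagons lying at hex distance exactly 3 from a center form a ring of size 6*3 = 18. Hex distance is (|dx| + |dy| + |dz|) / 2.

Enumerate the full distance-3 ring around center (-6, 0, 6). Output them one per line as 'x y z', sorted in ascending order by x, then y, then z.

Answer: -9 0 9
-9 1 8
-9 2 7
-9 3 6
-8 -1 9
-8 3 5
-7 -2 9
-7 3 4
-6 -3 9
-6 3 3
-5 -3 8
-5 2 3
-4 -3 7
-4 1 3
-3 -3 6
-3 -2 5
-3 -1 4
-3 0 3

Derivation:
Walk ring at distance 3 from (-6, 0, 6):
Start at center + D4*3 = (-9, 0, 9)
  hex 0: (-9, 0, 9)
  hex 1: (-8, -1, 9)
  hex 2: (-7, -2, 9)
  hex 3: (-6, -3, 9)
  hex 4: (-5, -3, 8)
  hex 5: (-4, -3, 7)
  hex 6: (-3, -3, 6)
  hex 7: (-3, -2, 5)
  hex 8: (-3, -1, 4)
  hex 9: (-3, 0, 3)
  hex 10: (-4, 1, 3)
  hex 11: (-5, 2, 3)
  hex 12: (-6, 3, 3)
  hex 13: (-7, 3, 4)
  hex 14: (-8, 3, 5)
  hex 15: (-9, 3, 6)
  hex 16: (-9, 2, 7)
  hex 17: (-9, 1, 8)
Sorted: 18 hexes.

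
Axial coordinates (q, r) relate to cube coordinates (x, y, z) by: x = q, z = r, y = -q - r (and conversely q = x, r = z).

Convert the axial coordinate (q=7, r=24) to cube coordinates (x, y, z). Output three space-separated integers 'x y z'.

x = q = 7
z = r = 24
y = -x - z = -(7) - (24) = -31

Answer: 7 -31 24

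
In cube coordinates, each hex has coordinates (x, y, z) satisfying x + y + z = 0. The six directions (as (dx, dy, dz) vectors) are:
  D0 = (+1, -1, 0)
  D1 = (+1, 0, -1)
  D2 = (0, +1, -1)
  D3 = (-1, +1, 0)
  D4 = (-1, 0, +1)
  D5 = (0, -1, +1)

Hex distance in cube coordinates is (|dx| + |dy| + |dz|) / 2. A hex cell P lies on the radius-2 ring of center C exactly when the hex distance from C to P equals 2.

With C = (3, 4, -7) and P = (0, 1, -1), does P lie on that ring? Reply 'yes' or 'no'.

Answer: no

Derivation:
|px - cx| = |0 - 3| = 3
|py - cy| = |1 - 4| = 3
|pz - cz| = |-1 - (-7)| = 6
distance = (3+3+6)/2 = 12/2 = 6
radius = 2; distance != radius -> no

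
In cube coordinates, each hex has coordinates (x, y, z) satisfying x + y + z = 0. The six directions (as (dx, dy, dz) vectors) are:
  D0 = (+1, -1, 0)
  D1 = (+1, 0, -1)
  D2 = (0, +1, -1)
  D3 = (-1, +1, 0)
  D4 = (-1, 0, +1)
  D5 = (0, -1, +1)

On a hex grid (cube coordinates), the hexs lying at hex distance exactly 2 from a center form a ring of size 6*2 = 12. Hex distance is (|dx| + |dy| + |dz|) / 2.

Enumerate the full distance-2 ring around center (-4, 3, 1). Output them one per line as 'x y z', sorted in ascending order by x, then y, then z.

Walk ring at distance 2 from (-4, 3, 1):
Start at center + D4*2 = (-6, 3, 3)
  hex 0: (-6, 3, 3)
  hex 1: (-5, 2, 3)
  hex 2: (-4, 1, 3)
  hex 3: (-3, 1, 2)
  hex 4: (-2, 1, 1)
  hex 5: (-2, 2, 0)
  hex 6: (-2, 3, -1)
  hex 7: (-3, 4, -1)
  hex 8: (-4, 5, -1)
  hex 9: (-5, 5, 0)
  hex 10: (-6, 5, 1)
  hex 11: (-6, 4, 2)
Sorted: 12 hexes.

Answer: -6 3 3
-6 4 2
-6 5 1
-5 2 3
-5 5 0
-4 1 3
-4 5 -1
-3 1 2
-3 4 -1
-2 1 1
-2 2 0
-2 3 -1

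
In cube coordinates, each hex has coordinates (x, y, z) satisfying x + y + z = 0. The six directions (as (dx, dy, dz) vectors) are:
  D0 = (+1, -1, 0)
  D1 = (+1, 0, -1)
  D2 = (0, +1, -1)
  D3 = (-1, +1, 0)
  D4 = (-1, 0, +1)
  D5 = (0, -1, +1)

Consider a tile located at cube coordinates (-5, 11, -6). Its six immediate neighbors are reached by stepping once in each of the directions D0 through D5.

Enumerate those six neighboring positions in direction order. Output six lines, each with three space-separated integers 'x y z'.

Answer: -4 10 -6
-4 11 -7
-5 12 -7
-6 12 -6
-6 11 -5
-5 10 -5

Derivation:
Center: (-5, 11, -6). Add each direction:
  D0: (-5, 11, -6) + (1, -1, 0) = (-4, 10, -6)
  D1: (-5, 11, -6) + (1, 0, -1) = (-4, 11, -7)
  D2: (-5, 11, -6) + (0, 1, -1) = (-5, 12, -7)
  D3: (-5, 11, -6) + (-1, 1, 0) = (-6, 12, -6)
  D4: (-5, 11, -6) + (-1, 0, 1) = (-6, 11, -5)
  D5: (-5, 11, -6) + (0, -1, 1) = (-5, 10, -5)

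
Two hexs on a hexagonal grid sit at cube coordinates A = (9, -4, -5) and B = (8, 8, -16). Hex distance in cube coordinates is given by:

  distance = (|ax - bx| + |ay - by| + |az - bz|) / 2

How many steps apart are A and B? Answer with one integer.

|ax - bx| = |9 - 8| = 1
|ay - by| = |-4 - 8| = 12
|az - bz| = |-5 - (-16)| = 11
distance = (1 + 12 + 11) / 2 = 24 / 2 = 12

Answer: 12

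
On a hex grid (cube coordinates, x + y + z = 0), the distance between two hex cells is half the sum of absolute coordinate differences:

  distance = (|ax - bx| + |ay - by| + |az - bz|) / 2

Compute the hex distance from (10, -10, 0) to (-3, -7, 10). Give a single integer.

|ax - bx| = |10 - (-3)| = 13
|ay - by| = |-10 - (-7)| = 3
|az - bz| = |0 - 10| = 10
distance = (13 + 3 + 10) / 2 = 26 / 2 = 13

Answer: 13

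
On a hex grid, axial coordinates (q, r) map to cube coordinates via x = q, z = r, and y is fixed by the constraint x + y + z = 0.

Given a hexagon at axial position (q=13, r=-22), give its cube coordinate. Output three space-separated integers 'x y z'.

Answer: 13 9 -22

Derivation:
x = q = 13
z = r = -22
y = -x - z = -(13) - (-22) = 9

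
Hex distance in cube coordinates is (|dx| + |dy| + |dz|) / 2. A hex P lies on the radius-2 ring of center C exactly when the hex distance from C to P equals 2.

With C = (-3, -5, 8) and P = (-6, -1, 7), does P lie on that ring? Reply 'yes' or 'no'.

|px - cx| = |-6 - (-3)| = 3
|py - cy| = |-1 - (-5)| = 4
|pz - cz| = |7 - 8| = 1
distance = (3+4+1)/2 = 8/2 = 4
radius = 2; distance != radius -> no

Answer: no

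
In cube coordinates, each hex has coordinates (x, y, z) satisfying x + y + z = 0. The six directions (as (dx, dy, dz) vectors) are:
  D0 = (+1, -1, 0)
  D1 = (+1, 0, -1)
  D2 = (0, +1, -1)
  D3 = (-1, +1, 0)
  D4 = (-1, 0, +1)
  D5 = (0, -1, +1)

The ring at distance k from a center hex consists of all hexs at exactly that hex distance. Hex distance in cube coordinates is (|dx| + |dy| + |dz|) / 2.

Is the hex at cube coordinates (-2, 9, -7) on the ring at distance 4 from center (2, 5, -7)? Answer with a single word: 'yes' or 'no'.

Answer: yes

Derivation:
|px - cx| = |-2 - 2| = 4
|py - cy| = |9 - 5| = 4
|pz - cz| = |-7 - (-7)| = 0
distance = (4+4+0)/2 = 8/2 = 4
radius = 4; distance == radius -> yes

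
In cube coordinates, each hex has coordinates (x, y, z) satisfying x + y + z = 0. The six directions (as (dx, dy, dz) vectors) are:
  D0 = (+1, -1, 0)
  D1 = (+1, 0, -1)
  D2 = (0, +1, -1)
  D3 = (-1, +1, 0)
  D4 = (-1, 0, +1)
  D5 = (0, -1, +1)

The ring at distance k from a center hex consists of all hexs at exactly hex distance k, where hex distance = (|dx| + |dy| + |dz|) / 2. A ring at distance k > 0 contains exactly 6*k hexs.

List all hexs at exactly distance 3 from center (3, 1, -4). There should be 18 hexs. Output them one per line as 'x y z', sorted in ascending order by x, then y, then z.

Walk ring at distance 3 from (3, 1, -4):
Start at center + D4*3 = (0, 1, -1)
  hex 0: (0, 1, -1)
  hex 1: (1, 0, -1)
  hex 2: (2, -1, -1)
  hex 3: (3, -2, -1)
  hex 4: (4, -2, -2)
  hex 5: (5, -2, -3)
  hex 6: (6, -2, -4)
  hex 7: (6, -1, -5)
  hex 8: (6, 0, -6)
  hex 9: (6, 1, -7)
  hex 10: (5, 2, -7)
  hex 11: (4, 3, -7)
  hex 12: (3, 4, -7)
  hex 13: (2, 4, -6)
  hex 14: (1, 4, -5)
  hex 15: (0, 4, -4)
  hex 16: (0, 3, -3)
  hex 17: (0, 2, -2)
Sorted: 18 hexes.

Answer: 0 1 -1
0 2 -2
0 3 -3
0 4 -4
1 0 -1
1 4 -5
2 -1 -1
2 4 -6
3 -2 -1
3 4 -7
4 -2 -2
4 3 -7
5 -2 -3
5 2 -7
6 -2 -4
6 -1 -5
6 0 -6
6 1 -7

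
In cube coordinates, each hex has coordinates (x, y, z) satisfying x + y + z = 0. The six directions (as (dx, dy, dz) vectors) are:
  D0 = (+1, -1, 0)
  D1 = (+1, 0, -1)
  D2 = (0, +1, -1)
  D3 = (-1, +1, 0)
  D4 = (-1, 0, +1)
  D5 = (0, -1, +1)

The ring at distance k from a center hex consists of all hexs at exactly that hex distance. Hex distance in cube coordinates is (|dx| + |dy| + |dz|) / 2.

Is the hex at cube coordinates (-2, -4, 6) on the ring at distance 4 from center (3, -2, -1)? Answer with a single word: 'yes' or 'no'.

|px - cx| = |-2 - 3| = 5
|py - cy| = |-4 - (-2)| = 2
|pz - cz| = |6 - (-1)| = 7
distance = (5+2+7)/2 = 14/2 = 7
radius = 4; distance != radius -> no

Answer: no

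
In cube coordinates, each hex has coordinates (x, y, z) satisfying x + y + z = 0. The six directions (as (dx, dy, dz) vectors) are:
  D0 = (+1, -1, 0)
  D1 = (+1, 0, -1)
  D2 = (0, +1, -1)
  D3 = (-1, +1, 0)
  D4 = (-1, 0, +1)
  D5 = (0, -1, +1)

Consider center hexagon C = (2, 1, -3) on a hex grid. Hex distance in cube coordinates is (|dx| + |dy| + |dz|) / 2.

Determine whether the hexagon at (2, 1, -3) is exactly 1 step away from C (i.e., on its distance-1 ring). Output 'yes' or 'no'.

Answer: no

Derivation:
|px - cx| = |2 - 2| = 0
|py - cy| = |1 - 1| = 0
|pz - cz| = |-3 - (-3)| = 0
distance = (0+0+0)/2 = 0/2 = 0
radius = 1; distance != radius -> no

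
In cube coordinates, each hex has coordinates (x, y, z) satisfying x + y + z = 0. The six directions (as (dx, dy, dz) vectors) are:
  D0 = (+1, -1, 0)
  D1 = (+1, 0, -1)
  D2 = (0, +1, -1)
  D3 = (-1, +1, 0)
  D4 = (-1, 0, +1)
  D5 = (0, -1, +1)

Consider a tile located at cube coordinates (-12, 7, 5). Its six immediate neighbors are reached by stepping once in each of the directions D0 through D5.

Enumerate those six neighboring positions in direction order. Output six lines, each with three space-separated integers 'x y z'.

Center: (-12, 7, 5). Add each direction:
  D0: (-12, 7, 5) + (1, -1, 0) = (-11, 6, 5)
  D1: (-12, 7, 5) + (1, 0, -1) = (-11, 7, 4)
  D2: (-12, 7, 5) + (0, 1, -1) = (-12, 8, 4)
  D3: (-12, 7, 5) + (-1, 1, 0) = (-13, 8, 5)
  D4: (-12, 7, 5) + (-1, 0, 1) = (-13, 7, 6)
  D5: (-12, 7, 5) + (0, -1, 1) = (-12, 6, 6)

Answer: -11 6 5
-11 7 4
-12 8 4
-13 8 5
-13 7 6
-12 6 6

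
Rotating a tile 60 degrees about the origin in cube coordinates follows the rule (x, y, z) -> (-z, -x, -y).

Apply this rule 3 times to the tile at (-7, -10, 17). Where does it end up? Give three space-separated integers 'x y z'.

Answer: 7 10 -17

Derivation:
Start: (-7, -10, 17)
Step 1: (-7, -10, 17) -> (-(17), -(-7), -(-10)) = (-17, 7, 10)
Step 2: (-17, 7, 10) -> (-(10), -(-17), -(7)) = (-10, 17, -7)
Step 3: (-10, 17, -7) -> (-(-7), -(-10), -(17)) = (7, 10, -17)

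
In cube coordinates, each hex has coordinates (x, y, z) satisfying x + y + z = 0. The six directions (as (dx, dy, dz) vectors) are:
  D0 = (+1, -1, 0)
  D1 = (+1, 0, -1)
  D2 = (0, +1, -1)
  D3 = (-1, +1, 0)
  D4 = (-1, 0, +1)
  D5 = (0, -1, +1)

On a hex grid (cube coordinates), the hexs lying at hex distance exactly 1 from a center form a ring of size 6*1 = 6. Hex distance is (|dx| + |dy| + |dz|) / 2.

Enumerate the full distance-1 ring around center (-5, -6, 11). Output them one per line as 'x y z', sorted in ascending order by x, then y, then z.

Answer: -6 -6 12
-6 -5 11
-5 -7 12
-5 -5 10
-4 -7 11
-4 -6 10

Derivation:
Walk ring at distance 1 from (-5, -6, 11):
Start at center + D4*1 = (-6, -6, 12)
  hex 0: (-6, -6, 12)
  hex 1: (-5, -7, 12)
  hex 2: (-4, -7, 11)
  hex 3: (-4, -6, 10)
  hex 4: (-5, -5, 10)
  hex 5: (-6, -5, 11)
Sorted: 6 hexes.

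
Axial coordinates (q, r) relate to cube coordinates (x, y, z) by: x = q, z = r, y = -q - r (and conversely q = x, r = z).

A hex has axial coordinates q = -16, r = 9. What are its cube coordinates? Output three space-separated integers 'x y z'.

x = q = -16
z = r = 9
y = -x - z = -(-16) - (9) = 7

Answer: -16 7 9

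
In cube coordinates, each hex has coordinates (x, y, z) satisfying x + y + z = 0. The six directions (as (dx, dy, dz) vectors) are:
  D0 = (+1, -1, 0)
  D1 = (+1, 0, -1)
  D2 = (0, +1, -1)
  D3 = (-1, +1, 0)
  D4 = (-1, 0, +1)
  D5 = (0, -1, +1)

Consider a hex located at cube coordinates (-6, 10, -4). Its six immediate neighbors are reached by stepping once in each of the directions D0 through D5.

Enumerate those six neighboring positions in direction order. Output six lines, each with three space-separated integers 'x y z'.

Center: (-6, 10, -4). Add each direction:
  D0: (-6, 10, -4) + (1, -1, 0) = (-5, 9, -4)
  D1: (-6, 10, -4) + (1, 0, -1) = (-5, 10, -5)
  D2: (-6, 10, -4) + (0, 1, -1) = (-6, 11, -5)
  D3: (-6, 10, -4) + (-1, 1, 0) = (-7, 11, -4)
  D4: (-6, 10, -4) + (-1, 0, 1) = (-7, 10, -3)
  D5: (-6, 10, -4) + (0, -1, 1) = (-6, 9, -3)

Answer: -5 9 -4
-5 10 -5
-6 11 -5
-7 11 -4
-7 10 -3
-6 9 -3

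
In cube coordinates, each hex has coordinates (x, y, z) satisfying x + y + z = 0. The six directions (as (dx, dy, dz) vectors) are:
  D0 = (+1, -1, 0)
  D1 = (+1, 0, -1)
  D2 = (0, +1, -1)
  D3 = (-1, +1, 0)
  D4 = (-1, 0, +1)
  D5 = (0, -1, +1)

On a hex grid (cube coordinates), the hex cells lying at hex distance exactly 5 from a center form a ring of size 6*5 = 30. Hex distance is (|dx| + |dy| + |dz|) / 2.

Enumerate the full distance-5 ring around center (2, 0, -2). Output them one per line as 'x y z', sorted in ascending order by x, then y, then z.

Answer: -3 0 3
-3 1 2
-3 2 1
-3 3 0
-3 4 -1
-3 5 -2
-2 -1 3
-2 5 -3
-1 -2 3
-1 5 -4
0 -3 3
0 5 -5
1 -4 3
1 5 -6
2 -5 3
2 5 -7
3 -5 2
3 4 -7
4 -5 1
4 3 -7
5 -5 0
5 2 -7
6 -5 -1
6 1 -7
7 -5 -2
7 -4 -3
7 -3 -4
7 -2 -5
7 -1 -6
7 0 -7

Derivation:
Walk ring at distance 5 from (2, 0, -2):
Start at center + D4*5 = (-3, 0, 3)
  hex 0: (-3, 0, 3)
  hex 1: (-2, -1, 3)
  hex 2: (-1, -2, 3)
  hex 3: (0, -3, 3)
  hex 4: (1, -4, 3)
  hex 5: (2, -5, 3)
  hex 6: (3, -5, 2)
  hex 7: (4, -5, 1)
  hex 8: (5, -5, 0)
  hex 9: (6, -5, -1)
  hex 10: (7, -5, -2)
  hex 11: (7, -4, -3)
  hex 12: (7, -3, -4)
  hex 13: (7, -2, -5)
  hex 14: (7, -1, -6)
  hex 15: (7, 0, -7)
  hex 16: (6, 1, -7)
  hex 17: (5, 2, -7)
  hex 18: (4, 3, -7)
  hex 19: (3, 4, -7)
  hex 20: (2, 5, -7)
  hex 21: (1, 5, -6)
  hex 22: (0, 5, -5)
  hex 23: (-1, 5, -4)
  hex 24: (-2, 5, -3)
  hex 25: (-3, 5, -2)
  hex 26: (-3, 4, -1)
  hex 27: (-3, 3, 0)
  hex 28: (-3, 2, 1)
  hex 29: (-3, 1, 2)
Sorted: 30 hexes.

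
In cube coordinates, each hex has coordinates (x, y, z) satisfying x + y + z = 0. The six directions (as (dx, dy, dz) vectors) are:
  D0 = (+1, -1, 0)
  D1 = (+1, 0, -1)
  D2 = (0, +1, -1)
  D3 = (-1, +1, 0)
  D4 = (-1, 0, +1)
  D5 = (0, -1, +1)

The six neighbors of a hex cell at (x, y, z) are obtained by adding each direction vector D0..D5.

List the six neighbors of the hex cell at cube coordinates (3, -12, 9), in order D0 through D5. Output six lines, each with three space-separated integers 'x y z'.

Center: (3, -12, 9). Add each direction:
  D0: (3, -12, 9) + (1, -1, 0) = (4, -13, 9)
  D1: (3, -12, 9) + (1, 0, -1) = (4, -12, 8)
  D2: (3, -12, 9) + (0, 1, -1) = (3, -11, 8)
  D3: (3, -12, 9) + (-1, 1, 0) = (2, -11, 9)
  D4: (3, -12, 9) + (-1, 0, 1) = (2, -12, 10)
  D5: (3, -12, 9) + (0, -1, 1) = (3, -13, 10)

Answer: 4 -13 9
4 -12 8
3 -11 8
2 -11 9
2 -12 10
3 -13 10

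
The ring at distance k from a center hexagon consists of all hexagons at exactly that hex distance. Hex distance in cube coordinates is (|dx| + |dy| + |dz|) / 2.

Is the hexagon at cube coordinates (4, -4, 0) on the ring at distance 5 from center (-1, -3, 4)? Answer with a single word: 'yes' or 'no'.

Answer: yes

Derivation:
|px - cx| = |4 - (-1)| = 5
|py - cy| = |-4 - (-3)| = 1
|pz - cz| = |0 - 4| = 4
distance = (5+1+4)/2 = 10/2 = 5
radius = 5; distance == radius -> yes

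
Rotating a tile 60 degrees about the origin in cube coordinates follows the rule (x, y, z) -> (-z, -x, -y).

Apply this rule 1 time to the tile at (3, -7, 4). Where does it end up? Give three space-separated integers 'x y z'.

Answer: -4 -3 7

Derivation:
Start: (3, -7, 4)
Step 1: (3, -7, 4) -> (-(4), -(3), -(-7)) = (-4, -3, 7)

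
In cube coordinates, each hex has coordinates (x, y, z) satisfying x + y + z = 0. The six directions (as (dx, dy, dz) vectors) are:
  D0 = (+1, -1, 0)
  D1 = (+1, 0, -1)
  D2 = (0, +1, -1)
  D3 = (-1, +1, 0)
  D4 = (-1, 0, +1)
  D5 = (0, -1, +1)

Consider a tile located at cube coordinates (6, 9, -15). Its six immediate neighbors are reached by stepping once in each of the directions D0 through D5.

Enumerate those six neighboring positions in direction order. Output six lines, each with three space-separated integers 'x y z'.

Center: (6, 9, -15). Add each direction:
  D0: (6, 9, -15) + (1, -1, 0) = (7, 8, -15)
  D1: (6, 9, -15) + (1, 0, -1) = (7, 9, -16)
  D2: (6, 9, -15) + (0, 1, -1) = (6, 10, -16)
  D3: (6, 9, -15) + (-1, 1, 0) = (5, 10, -15)
  D4: (6, 9, -15) + (-1, 0, 1) = (5, 9, -14)
  D5: (6, 9, -15) + (0, -1, 1) = (6, 8, -14)

Answer: 7 8 -15
7 9 -16
6 10 -16
5 10 -15
5 9 -14
6 8 -14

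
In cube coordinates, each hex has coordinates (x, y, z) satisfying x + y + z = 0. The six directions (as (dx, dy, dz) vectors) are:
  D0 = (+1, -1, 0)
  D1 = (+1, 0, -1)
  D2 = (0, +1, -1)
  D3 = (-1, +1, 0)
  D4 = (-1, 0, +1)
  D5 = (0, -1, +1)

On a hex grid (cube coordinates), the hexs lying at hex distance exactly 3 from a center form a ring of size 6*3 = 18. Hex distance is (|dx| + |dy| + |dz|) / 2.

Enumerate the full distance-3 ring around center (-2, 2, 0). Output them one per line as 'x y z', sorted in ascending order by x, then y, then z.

Answer: -5 2 3
-5 3 2
-5 4 1
-5 5 0
-4 1 3
-4 5 -1
-3 0 3
-3 5 -2
-2 -1 3
-2 5 -3
-1 -1 2
-1 4 -3
0 -1 1
0 3 -3
1 -1 0
1 0 -1
1 1 -2
1 2 -3

Derivation:
Walk ring at distance 3 from (-2, 2, 0):
Start at center + D4*3 = (-5, 2, 3)
  hex 0: (-5, 2, 3)
  hex 1: (-4, 1, 3)
  hex 2: (-3, 0, 3)
  hex 3: (-2, -1, 3)
  hex 4: (-1, -1, 2)
  hex 5: (0, -1, 1)
  hex 6: (1, -1, 0)
  hex 7: (1, 0, -1)
  hex 8: (1, 1, -2)
  hex 9: (1, 2, -3)
  hex 10: (0, 3, -3)
  hex 11: (-1, 4, -3)
  hex 12: (-2, 5, -3)
  hex 13: (-3, 5, -2)
  hex 14: (-4, 5, -1)
  hex 15: (-5, 5, 0)
  hex 16: (-5, 4, 1)
  hex 17: (-5, 3, 2)
Sorted: 18 hexes.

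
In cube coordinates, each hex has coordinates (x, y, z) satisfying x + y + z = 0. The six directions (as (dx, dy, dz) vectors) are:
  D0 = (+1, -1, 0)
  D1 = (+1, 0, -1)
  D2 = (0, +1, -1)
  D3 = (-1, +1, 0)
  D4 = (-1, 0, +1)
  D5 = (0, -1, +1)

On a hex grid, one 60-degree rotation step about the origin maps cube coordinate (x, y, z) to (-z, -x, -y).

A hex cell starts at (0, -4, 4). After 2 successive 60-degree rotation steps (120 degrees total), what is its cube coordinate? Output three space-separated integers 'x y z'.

Start: (0, -4, 4)
Step 1: (0, -4, 4) -> (-(4), -(0), -(-4)) = (-4, 0, 4)
Step 2: (-4, 0, 4) -> (-(4), -(-4), -(0)) = (-4, 4, 0)

Answer: -4 4 0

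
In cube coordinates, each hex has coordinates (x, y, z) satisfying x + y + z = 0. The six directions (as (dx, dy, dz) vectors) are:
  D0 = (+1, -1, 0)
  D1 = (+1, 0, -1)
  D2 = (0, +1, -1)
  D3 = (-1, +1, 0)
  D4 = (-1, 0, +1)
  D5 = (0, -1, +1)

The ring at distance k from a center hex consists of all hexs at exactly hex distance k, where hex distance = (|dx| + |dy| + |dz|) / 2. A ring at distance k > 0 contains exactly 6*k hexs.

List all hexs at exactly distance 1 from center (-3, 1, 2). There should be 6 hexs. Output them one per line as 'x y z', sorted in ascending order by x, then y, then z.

Walk ring at distance 1 from (-3, 1, 2):
Start at center + D4*1 = (-4, 1, 3)
  hex 0: (-4, 1, 3)
  hex 1: (-3, 0, 3)
  hex 2: (-2, 0, 2)
  hex 3: (-2, 1, 1)
  hex 4: (-3, 2, 1)
  hex 5: (-4, 2, 2)
Sorted: 6 hexes.

Answer: -4 1 3
-4 2 2
-3 0 3
-3 2 1
-2 0 2
-2 1 1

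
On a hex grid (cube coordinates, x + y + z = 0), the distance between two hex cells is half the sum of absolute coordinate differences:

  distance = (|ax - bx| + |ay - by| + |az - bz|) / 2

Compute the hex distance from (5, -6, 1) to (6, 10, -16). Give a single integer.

|ax - bx| = |5 - 6| = 1
|ay - by| = |-6 - 10| = 16
|az - bz| = |1 - (-16)| = 17
distance = (1 + 16 + 17) / 2 = 34 / 2 = 17

Answer: 17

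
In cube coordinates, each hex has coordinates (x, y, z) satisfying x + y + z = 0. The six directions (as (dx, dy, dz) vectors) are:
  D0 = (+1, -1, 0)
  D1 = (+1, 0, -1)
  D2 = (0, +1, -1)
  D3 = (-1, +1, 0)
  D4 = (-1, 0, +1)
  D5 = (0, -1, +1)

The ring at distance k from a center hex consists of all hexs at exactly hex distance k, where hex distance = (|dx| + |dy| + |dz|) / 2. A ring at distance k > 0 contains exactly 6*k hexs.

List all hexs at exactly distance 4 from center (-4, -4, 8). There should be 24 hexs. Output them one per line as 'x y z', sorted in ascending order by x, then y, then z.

Answer: -8 -4 12
-8 -3 11
-8 -2 10
-8 -1 9
-8 0 8
-7 -5 12
-7 0 7
-6 -6 12
-6 0 6
-5 -7 12
-5 0 5
-4 -8 12
-4 0 4
-3 -8 11
-3 -1 4
-2 -8 10
-2 -2 4
-1 -8 9
-1 -3 4
0 -8 8
0 -7 7
0 -6 6
0 -5 5
0 -4 4

Derivation:
Walk ring at distance 4 from (-4, -4, 8):
Start at center + D4*4 = (-8, -4, 12)
  hex 0: (-8, -4, 12)
  hex 1: (-7, -5, 12)
  hex 2: (-6, -6, 12)
  hex 3: (-5, -7, 12)
  hex 4: (-4, -8, 12)
  hex 5: (-3, -8, 11)
  hex 6: (-2, -8, 10)
  hex 7: (-1, -8, 9)
  hex 8: (0, -8, 8)
  hex 9: (0, -7, 7)
  hex 10: (0, -6, 6)
  hex 11: (0, -5, 5)
  hex 12: (0, -4, 4)
  hex 13: (-1, -3, 4)
  hex 14: (-2, -2, 4)
  hex 15: (-3, -1, 4)
  hex 16: (-4, 0, 4)
  hex 17: (-5, 0, 5)
  hex 18: (-6, 0, 6)
  hex 19: (-7, 0, 7)
  hex 20: (-8, 0, 8)
  hex 21: (-8, -1, 9)
  hex 22: (-8, -2, 10)
  hex 23: (-8, -3, 11)
Sorted: 24 hexes.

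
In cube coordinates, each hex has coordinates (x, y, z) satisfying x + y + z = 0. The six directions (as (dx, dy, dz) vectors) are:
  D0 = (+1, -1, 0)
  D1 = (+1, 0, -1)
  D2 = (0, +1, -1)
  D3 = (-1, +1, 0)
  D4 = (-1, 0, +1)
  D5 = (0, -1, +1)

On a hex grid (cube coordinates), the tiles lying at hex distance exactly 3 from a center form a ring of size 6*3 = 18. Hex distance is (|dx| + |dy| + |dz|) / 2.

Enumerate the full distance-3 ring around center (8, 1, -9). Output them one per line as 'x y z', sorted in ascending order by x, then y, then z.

Answer: 5 1 -6
5 2 -7
5 3 -8
5 4 -9
6 0 -6
6 4 -10
7 -1 -6
7 4 -11
8 -2 -6
8 4 -12
9 -2 -7
9 3 -12
10 -2 -8
10 2 -12
11 -2 -9
11 -1 -10
11 0 -11
11 1 -12

Derivation:
Walk ring at distance 3 from (8, 1, -9):
Start at center + D4*3 = (5, 1, -6)
  hex 0: (5, 1, -6)
  hex 1: (6, 0, -6)
  hex 2: (7, -1, -6)
  hex 3: (8, -2, -6)
  hex 4: (9, -2, -7)
  hex 5: (10, -2, -8)
  hex 6: (11, -2, -9)
  hex 7: (11, -1, -10)
  hex 8: (11, 0, -11)
  hex 9: (11, 1, -12)
  hex 10: (10, 2, -12)
  hex 11: (9, 3, -12)
  hex 12: (8, 4, -12)
  hex 13: (7, 4, -11)
  hex 14: (6, 4, -10)
  hex 15: (5, 4, -9)
  hex 16: (5, 3, -8)
  hex 17: (5, 2, -7)
Sorted: 18 hexes.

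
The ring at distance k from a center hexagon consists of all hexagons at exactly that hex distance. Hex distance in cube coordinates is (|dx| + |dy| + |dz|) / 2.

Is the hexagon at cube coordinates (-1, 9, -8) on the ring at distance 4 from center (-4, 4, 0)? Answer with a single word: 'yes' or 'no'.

Answer: no

Derivation:
|px - cx| = |-1 - (-4)| = 3
|py - cy| = |9 - 4| = 5
|pz - cz| = |-8 - 0| = 8
distance = (3+5+8)/2 = 16/2 = 8
radius = 4; distance != radius -> no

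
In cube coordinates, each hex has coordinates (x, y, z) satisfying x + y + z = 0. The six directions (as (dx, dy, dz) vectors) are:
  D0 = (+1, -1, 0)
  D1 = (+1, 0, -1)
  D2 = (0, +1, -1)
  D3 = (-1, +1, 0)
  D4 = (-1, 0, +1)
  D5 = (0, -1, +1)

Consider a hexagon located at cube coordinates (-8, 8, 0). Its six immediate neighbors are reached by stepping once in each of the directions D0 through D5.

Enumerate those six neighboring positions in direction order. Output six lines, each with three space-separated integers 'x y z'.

Center: (-8, 8, 0). Add each direction:
  D0: (-8, 8, 0) + (1, -1, 0) = (-7, 7, 0)
  D1: (-8, 8, 0) + (1, 0, -1) = (-7, 8, -1)
  D2: (-8, 8, 0) + (0, 1, -1) = (-8, 9, -1)
  D3: (-8, 8, 0) + (-1, 1, 0) = (-9, 9, 0)
  D4: (-8, 8, 0) + (-1, 0, 1) = (-9, 8, 1)
  D5: (-8, 8, 0) + (0, -1, 1) = (-8, 7, 1)

Answer: -7 7 0
-7 8 -1
-8 9 -1
-9 9 0
-9 8 1
-8 7 1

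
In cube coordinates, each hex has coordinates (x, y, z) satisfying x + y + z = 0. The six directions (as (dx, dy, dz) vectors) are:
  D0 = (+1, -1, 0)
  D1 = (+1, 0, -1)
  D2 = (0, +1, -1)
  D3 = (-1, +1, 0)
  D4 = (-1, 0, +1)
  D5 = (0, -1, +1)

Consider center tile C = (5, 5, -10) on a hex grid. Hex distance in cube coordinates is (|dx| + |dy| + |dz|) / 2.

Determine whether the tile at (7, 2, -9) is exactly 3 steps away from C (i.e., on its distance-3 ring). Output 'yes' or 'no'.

|px - cx| = |7 - 5| = 2
|py - cy| = |2 - 5| = 3
|pz - cz| = |-9 - (-10)| = 1
distance = (2+3+1)/2 = 6/2 = 3
radius = 3; distance == radius -> yes

Answer: yes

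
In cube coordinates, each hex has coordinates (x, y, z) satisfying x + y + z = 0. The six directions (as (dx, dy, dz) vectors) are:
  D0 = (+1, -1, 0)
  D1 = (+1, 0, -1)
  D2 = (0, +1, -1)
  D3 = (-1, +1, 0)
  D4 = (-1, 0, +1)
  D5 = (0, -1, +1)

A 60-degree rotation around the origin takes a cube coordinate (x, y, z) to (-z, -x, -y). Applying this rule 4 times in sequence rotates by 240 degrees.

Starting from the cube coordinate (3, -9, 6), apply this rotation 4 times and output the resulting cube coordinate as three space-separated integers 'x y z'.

Answer: 6 3 -9

Derivation:
Start: (3, -9, 6)
Step 1: (3, -9, 6) -> (-(6), -(3), -(-9)) = (-6, -3, 9)
Step 2: (-6, -3, 9) -> (-(9), -(-6), -(-3)) = (-9, 6, 3)
Step 3: (-9, 6, 3) -> (-(3), -(-9), -(6)) = (-3, 9, -6)
Step 4: (-3, 9, -6) -> (-(-6), -(-3), -(9)) = (6, 3, -9)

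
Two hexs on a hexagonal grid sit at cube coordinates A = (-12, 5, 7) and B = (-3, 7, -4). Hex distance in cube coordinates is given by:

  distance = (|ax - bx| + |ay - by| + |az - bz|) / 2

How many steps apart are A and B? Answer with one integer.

Answer: 11

Derivation:
|ax - bx| = |-12 - (-3)| = 9
|ay - by| = |5 - 7| = 2
|az - bz| = |7 - (-4)| = 11
distance = (9 + 2 + 11) / 2 = 22 / 2 = 11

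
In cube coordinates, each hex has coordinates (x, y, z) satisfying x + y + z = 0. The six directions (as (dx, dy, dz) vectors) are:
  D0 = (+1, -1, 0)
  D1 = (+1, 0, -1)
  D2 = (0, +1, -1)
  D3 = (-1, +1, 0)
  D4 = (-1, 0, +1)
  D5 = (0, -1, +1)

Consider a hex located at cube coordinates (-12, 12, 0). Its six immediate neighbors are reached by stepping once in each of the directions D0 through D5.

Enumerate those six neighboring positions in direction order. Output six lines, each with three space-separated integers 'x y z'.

Answer: -11 11 0
-11 12 -1
-12 13 -1
-13 13 0
-13 12 1
-12 11 1

Derivation:
Center: (-12, 12, 0). Add each direction:
  D0: (-12, 12, 0) + (1, -1, 0) = (-11, 11, 0)
  D1: (-12, 12, 0) + (1, 0, -1) = (-11, 12, -1)
  D2: (-12, 12, 0) + (0, 1, -1) = (-12, 13, -1)
  D3: (-12, 12, 0) + (-1, 1, 0) = (-13, 13, 0)
  D4: (-12, 12, 0) + (-1, 0, 1) = (-13, 12, 1)
  D5: (-12, 12, 0) + (0, -1, 1) = (-12, 11, 1)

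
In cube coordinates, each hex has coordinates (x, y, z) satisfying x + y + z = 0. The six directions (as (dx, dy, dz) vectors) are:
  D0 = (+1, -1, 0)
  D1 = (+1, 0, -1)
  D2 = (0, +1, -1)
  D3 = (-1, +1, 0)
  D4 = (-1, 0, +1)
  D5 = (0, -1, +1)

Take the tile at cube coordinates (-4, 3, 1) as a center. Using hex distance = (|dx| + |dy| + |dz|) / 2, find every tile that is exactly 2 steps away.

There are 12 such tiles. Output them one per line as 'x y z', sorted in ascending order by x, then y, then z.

Answer: -6 3 3
-6 4 2
-6 5 1
-5 2 3
-5 5 0
-4 1 3
-4 5 -1
-3 1 2
-3 4 -1
-2 1 1
-2 2 0
-2 3 -1

Derivation:
Walk ring at distance 2 from (-4, 3, 1):
Start at center + D4*2 = (-6, 3, 3)
  hex 0: (-6, 3, 3)
  hex 1: (-5, 2, 3)
  hex 2: (-4, 1, 3)
  hex 3: (-3, 1, 2)
  hex 4: (-2, 1, 1)
  hex 5: (-2, 2, 0)
  hex 6: (-2, 3, -1)
  hex 7: (-3, 4, -1)
  hex 8: (-4, 5, -1)
  hex 9: (-5, 5, 0)
  hex 10: (-6, 5, 1)
  hex 11: (-6, 4, 2)
Sorted: 12 hexes.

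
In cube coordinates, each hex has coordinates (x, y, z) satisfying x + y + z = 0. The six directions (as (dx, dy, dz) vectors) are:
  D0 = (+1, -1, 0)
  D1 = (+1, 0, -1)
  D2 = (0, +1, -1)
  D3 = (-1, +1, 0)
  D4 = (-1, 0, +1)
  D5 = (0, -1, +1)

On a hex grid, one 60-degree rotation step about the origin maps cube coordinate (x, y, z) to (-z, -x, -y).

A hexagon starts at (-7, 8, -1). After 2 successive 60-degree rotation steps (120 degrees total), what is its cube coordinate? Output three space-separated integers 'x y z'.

Answer: 8 -1 -7

Derivation:
Start: (-7, 8, -1)
Step 1: (-7, 8, -1) -> (-(-1), -(-7), -(8)) = (1, 7, -8)
Step 2: (1, 7, -8) -> (-(-8), -(1), -(7)) = (8, -1, -7)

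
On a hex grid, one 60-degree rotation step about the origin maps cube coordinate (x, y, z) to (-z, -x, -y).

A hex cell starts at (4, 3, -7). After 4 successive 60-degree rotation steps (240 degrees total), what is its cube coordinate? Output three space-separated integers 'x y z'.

Start: (4, 3, -7)
Step 1: (4, 3, -7) -> (-(-7), -(4), -(3)) = (7, -4, -3)
Step 2: (7, -4, -3) -> (-(-3), -(7), -(-4)) = (3, -7, 4)
Step 3: (3, -7, 4) -> (-(4), -(3), -(-7)) = (-4, -3, 7)
Step 4: (-4, -3, 7) -> (-(7), -(-4), -(-3)) = (-7, 4, 3)

Answer: -7 4 3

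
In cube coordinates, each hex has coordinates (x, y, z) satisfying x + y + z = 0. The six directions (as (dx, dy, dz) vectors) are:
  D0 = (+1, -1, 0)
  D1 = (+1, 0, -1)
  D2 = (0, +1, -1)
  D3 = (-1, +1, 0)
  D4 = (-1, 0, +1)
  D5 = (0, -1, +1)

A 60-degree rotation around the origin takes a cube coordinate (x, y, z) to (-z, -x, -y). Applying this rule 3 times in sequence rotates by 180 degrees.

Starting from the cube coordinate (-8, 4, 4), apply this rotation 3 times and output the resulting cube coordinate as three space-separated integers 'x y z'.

Start: (-8, 4, 4)
Step 1: (-8, 4, 4) -> (-(4), -(-8), -(4)) = (-4, 8, -4)
Step 2: (-4, 8, -4) -> (-(-4), -(-4), -(8)) = (4, 4, -8)
Step 3: (4, 4, -8) -> (-(-8), -(4), -(4)) = (8, -4, -4)

Answer: 8 -4 -4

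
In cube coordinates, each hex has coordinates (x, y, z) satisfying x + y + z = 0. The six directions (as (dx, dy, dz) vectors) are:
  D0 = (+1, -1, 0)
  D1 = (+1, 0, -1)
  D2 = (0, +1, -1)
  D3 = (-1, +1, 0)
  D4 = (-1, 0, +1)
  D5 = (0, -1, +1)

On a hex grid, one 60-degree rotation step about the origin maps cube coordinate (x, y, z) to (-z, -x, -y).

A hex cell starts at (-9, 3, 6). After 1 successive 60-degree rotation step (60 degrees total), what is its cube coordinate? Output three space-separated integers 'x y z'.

Start: (-9, 3, 6)
Step 1: (-9, 3, 6) -> (-(6), -(-9), -(3)) = (-6, 9, -3)

Answer: -6 9 -3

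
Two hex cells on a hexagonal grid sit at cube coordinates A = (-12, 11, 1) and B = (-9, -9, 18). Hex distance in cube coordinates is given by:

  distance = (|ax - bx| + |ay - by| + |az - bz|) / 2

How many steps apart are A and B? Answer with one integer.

|ax - bx| = |-12 - (-9)| = 3
|ay - by| = |11 - (-9)| = 20
|az - bz| = |1 - 18| = 17
distance = (3 + 20 + 17) / 2 = 40 / 2 = 20

Answer: 20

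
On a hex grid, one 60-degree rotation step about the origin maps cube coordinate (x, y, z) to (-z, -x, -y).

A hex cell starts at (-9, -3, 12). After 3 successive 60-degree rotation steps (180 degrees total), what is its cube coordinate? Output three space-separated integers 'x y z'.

Start: (-9, -3, 12)
Step 1: (-9, -3, 12) -> (-(12), -(-9), -(-3)) = (-12, 9, 3)
Step 2: (-12, 9, 3) -> (-(3), -(-12), -(9)) = (-3, 12, -9)
Step 3: (-3, 12, -9) -> (-(-9), -(-3), -(12)) = (9, 3, -12)

Answer: 9 3 -12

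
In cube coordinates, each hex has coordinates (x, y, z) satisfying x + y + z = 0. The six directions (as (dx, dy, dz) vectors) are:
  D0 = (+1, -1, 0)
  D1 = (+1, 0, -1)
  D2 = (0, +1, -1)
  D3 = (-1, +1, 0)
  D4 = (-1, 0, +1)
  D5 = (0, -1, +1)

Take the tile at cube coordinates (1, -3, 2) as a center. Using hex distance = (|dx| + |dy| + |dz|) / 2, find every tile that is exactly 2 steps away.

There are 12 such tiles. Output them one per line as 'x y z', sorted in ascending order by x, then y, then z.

Walk ring at distance 2 from (1, -3, 2):
Start at center + D4*2 = (-1, -3, 4)
  hex 0: (-1, -3, 4)
  hex 1: (0, -4, 4)
  hex 2: (1, -5, 4)
  hex 3: (2, -5, 3)
  hex 4: (3, -5, 2)
  hex 5: (3, -4, 1)
  hex 6: (3, -3, 0)
  hex 7: (2, -2, 0)
  hex 8: (1, -1, 0)
  hex 9: (0, -1, 1)
  hex 10: (-1, -1, 2)
  hex 11: (-1, -2, 3)
Sorted: 12 hexes.

Answer: -1 -3 4
-1 -2 3
-1 -1 2
0 -4 4
0 -1 1
1 -5 4
1 -1 0
2 -5 3
2 -2 0
3 -5 2
3 -4 1
3 -3 0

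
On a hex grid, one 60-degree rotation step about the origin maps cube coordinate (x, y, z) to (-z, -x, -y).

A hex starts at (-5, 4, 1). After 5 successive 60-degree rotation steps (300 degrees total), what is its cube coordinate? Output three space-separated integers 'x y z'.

Start: (-5, 4, 1)
Step 1: (-5, 4, 1) -> (-(1), -(-5), -(4)) = (-1, 5, -4)
Step 2: (-1, 5, -4) -> (-(-4), -(-1), -(5)) = (4, 1, -5)
Step 3: (4, 1, -5) -> (-(-5), -(4), -(1)) = (5, -4, -1)
Step 4: (5, -4, -1) -> (-(-1), -(5), -(-4)) = (1, -5, 4)
Step 5: (1, -5, 4) -> (-(4), -(1), -(-5)) = (-4, -1, 5)

Answer: -4 -1 5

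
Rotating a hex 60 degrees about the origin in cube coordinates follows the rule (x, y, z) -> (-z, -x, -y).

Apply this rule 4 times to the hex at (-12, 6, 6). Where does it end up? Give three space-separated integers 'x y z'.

Answer: 6 -12 6

Derivation:
Start: (-12, 6, 6)
Step 1: (-12, 6, 6) -> (-(6), -(-12), -(6)) = (-6, 12, -6)
Step 2: (-6, 12, -6) -> (-(-6), -(-6), -(12)) = (6, 6, -12)
Step 3: (6, 6, -12) -> (-(-12), -(6), -(6)) = (12, -6, -6)
Step 4: (12, -6, -6) -> (-(-6), -(12), -(-6)) = (6, -12, 6)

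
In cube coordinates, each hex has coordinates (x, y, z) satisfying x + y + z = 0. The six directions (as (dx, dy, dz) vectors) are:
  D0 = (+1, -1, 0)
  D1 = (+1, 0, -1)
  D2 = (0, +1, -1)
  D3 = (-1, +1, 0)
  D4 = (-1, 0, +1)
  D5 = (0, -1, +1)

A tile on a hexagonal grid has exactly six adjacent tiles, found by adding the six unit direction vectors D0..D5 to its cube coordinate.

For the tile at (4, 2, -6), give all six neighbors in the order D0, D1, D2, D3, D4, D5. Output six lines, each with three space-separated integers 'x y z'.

Answer: 5 1 -6
5 2 -7
4 3 -7
3 3 -6
3 2 -5
4 1 -5

Derivation:
Center: (4, 2, -6). Add each direction:
  D0: (4, 2, -6) + (1, -1, 0) = (5, 1, -6)
  D1: (4, 2, -6) + (1, 0, -1) = (5, 2, -7)
  D2: (4, 2, -6) + (0, 1, -1) = (4, 3, -7)
  D3: (4, 2, -6) + (-1, 1, 0) = (3, 3, -6)
  D4: (4, 2, -6) + (-1, 0, 1) = (3, 2, -5)
  D5: (4, 2, -6) + (0, -1, 1) = (4, 1, -5)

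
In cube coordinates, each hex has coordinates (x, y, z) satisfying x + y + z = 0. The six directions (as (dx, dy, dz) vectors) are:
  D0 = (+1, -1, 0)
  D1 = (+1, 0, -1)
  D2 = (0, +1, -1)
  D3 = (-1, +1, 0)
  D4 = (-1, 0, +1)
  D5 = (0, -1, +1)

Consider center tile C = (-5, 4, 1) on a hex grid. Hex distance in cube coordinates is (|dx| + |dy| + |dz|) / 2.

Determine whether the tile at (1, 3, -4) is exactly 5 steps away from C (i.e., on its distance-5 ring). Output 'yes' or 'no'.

Answer: no

Derivation:
|px - cx| = |1 - (-5)| = 6
|py - cy| = |3 - 4| = 1
|pz - cz| = |-4 - 1| = 5
distance = (6+1+5)/2 = 12/2 = 6
radius = 5; distance != radius -> no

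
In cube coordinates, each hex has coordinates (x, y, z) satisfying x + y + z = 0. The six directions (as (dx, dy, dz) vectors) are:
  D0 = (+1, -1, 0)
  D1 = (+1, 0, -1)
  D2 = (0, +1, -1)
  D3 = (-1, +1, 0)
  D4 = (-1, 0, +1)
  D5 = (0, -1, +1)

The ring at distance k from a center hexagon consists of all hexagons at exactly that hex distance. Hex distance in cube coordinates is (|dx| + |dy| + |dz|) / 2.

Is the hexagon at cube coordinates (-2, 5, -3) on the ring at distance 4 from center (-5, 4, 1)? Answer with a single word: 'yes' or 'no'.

Answer: yes

Derivation:
|px - cx| = |-2 - (-5)| = 3
|py - cy| = |5 - 4| = 1
|pz - cz| = |-3 - 1| = 4
distance = (3+1+4)/2 = 8/2 = 4
radius = 4; distance == radius -> yes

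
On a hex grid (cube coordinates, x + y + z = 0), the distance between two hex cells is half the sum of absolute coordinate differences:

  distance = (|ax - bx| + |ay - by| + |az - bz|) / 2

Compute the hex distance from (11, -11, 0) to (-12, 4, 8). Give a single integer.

Answer: 23

Derivation:
|ax - bx| = |11 - (-12)| = 23
|ay - by| = |-11 - 4| = 15
|az - bz| = |0 - 8| = 8
distance = (23 + 15 + 8) / 2 = 46 / 2 = 23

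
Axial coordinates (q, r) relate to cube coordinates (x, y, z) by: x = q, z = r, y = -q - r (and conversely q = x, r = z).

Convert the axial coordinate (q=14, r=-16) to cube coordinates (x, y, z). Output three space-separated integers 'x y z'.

x = q = 14
z = r = -16
y = -x - z = -(14) - (-16) = 2

Answer: 14 2 -16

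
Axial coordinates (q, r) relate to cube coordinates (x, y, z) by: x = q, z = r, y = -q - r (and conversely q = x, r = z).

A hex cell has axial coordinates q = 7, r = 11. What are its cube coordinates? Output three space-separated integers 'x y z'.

Answer: 7 -18 11

Derivation:
x = q = 7
z = r = 11
y = -x - z = -(7) - (11) = -18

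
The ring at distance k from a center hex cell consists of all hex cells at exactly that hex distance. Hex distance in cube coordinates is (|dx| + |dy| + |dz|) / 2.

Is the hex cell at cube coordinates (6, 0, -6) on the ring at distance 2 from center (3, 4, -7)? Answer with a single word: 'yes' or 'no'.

Answer: no

Derivation:
|px - cx| = |6 - 3| = 3
|py - cy| = |0 - 4| = 4
|pz - cz| = |-6 - (-7)| = 1
distance = (3+4+1)/2 = 8/2 = 4
radius = 2; distance != radius -> no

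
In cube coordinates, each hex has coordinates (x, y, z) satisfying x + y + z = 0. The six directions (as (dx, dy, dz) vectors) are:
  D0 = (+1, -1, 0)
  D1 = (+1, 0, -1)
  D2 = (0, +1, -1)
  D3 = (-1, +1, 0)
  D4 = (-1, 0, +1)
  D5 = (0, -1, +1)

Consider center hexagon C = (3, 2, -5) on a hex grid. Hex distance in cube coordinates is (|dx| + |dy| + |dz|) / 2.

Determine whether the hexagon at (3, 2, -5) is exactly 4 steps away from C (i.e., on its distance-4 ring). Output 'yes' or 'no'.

Answer: no

Derivation:
|px - cx| = |3 - 3| = 0
|py - cy| = |2 - 2| = 0
|pz - cz| = |-5 - (-5)| = 0
distance = (0+0+0)/2 = 0/2 = 0
radius = 4; distance != radius -> no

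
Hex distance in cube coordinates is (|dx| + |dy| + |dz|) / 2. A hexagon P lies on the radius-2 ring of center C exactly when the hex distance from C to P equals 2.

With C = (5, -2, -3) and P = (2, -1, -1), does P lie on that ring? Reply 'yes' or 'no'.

Answer: no

Derivation:
|px - cx| = |2 - 5| = 3
|py - cy| = |-1 - (-2)| = 1
|pz - cz| = |-1 - (-3)| = 2
distance = (3+1+2)/2 = 6/2 = 3
radius = 2; distance != radius -> no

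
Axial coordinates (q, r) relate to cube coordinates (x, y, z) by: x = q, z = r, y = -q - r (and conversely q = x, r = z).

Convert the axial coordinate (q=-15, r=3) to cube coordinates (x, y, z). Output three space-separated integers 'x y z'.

Answer: -15 12 3

Derivation:
x = q = -15
z = r = 3
y = -x - z = -(-15) - (3) = 12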